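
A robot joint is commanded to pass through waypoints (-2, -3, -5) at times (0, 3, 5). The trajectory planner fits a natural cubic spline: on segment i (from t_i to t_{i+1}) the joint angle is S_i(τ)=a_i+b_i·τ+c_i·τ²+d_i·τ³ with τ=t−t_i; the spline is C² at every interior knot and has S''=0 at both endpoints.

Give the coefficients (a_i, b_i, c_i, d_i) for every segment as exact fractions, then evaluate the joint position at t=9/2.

Δ: Δ0=-1/3, Δ1=-1
row 1: diag=10, rhs=-4; c'=1/5, d'=-2/5
back: M1=-2/5
M: M0=0, M1=-2/5, M2=0
seg 0: a=-2, c=M0/2=0, d=(M1−M0)/(6·3)=-1/45, b=Δ0−h0·(2M0+M1)/6=-2/15
seg 1: a=-3, c=M1/2=-1/5, d=(M2−M1)/(6·2)=1/30, b=Δ1−h1·(2M1+M2)/6=-11/15
t_q=9/2 → seg 1, τ=3/2; S=-3+-11/15·τ+-1/5·τ²+1/30·τ³=-71/16

  seg 0: a=-2 b=-2/15 c=0 d=-1/45
  seg 1: a=-3 b=-11/15 c=-1/5 d=1/30
S(9/2) = -71/16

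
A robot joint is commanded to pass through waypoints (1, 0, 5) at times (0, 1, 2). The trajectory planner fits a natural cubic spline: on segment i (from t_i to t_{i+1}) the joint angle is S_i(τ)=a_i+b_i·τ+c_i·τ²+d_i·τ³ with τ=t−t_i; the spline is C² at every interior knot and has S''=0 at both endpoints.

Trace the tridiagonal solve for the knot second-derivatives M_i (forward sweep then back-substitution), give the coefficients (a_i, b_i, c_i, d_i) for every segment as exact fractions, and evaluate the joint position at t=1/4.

Δ: Δ0=-1, Δ1=5
row 1: diag=4, rhs=36; c'=1/4, d'=9
back: M1=9
M: M0=0, M1=9, M2=0
seg 0: a=1, c=M0/2=0, d=(M1−M0)/(6·1)=3/2, b=Δ0−h0·(2M0+M1)/6=-5/2
seg 1: a=0, c=M1/2=9/2, d=(M2−M1)/(6·1)=-3/2, b=Δ1−h1·(2M1+M2)/6=2
t_q=1/4 → seg 0, τ=1/4; S=1+-5/2·τ+0·τ²+3/2·τ³=51/128

  seg 0: a=1 b=-5/2 c=0 d=3/2
  seg 1: a=0 b=2 c=9/2 d=-3/2
S(1/4) = 51/128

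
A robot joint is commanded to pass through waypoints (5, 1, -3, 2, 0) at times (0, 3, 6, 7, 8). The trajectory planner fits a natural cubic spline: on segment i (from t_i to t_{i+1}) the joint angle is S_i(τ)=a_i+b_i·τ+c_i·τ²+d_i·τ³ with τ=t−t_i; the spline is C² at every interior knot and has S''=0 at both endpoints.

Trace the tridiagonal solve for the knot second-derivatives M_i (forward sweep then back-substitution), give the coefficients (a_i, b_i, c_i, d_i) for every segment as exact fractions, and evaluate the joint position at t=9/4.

  seg 0: a=5 b=-157/336 c=0 d=-97/1008
  seg 1: a=1 b=-515/168 c=-97/112 d=485/1008
  seg 2: a=-3 b=227/48 c=97/28 d=-1073/336
  seg 3: a=2 b=349/168 c=-685/112 d=685/336
S(9/4) = 2921/1024

Δ: Δ0=-4/3, Δ1=-4/3, Δ2=5, Δ3=-2
row 1: diag=12, rhs=0; c'=1/4, d'=0
row 2: denom=8−3·1/4=29/4; d'=(38−3·0)/(29/4)=152/29
row 3: denom=4−1·4/29=112/29; d'=(-42−1·152/29)/(112/29)=-685/56
back: M3=-685/56
back: M2=152/29−4/29·-685/56=97/14
back: M1=0−1/4·97/14=-97/56
M: M0=0, M1=-97/56, M2=97/14, M3=-685/56, M4=0
seg 0: a=5, c=M0/2=0, d=(M1−M0)/(6·3)=-97/1008, b=Δ0−h0·(2M0+M1)/6=-157/336
seg 1: a=1, c=M1/2=-97/112, d=(M2−M1)/(6·3)=485/1008, b=Δ1−h1·(2M1+M2)/6=-515/168
seg 2: a=-3, c=M2/2=97/28, d=(M3−M2)/(6·1)=-1073/336, b=Δ2−h2·(2M2+M3)/6=227/48
seg 3: a=2, c=M3/2=-685/112, d=(M4−M3)/(6·1)=685/336, b=Δ3−h3·(2M3+M4)/6=349/168
t_q=9/4 → seg 0, τ=9/4; S=5+-157/336·τ+0·τ²+-97/1008·τ³=2921/1024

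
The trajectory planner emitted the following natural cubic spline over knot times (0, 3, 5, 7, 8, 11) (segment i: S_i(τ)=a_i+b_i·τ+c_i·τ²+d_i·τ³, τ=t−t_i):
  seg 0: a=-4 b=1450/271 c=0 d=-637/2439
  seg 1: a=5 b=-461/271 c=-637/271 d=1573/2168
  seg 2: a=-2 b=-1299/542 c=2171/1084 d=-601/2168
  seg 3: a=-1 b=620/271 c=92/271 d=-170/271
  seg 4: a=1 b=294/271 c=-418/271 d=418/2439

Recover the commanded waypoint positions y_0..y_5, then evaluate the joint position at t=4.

y_0=-4 y_1=5 y_2=-2 y_3=-1 y_4=1 y_5=-5
S(4) = 3629/2168

y_0 = S_0(0) = a_0 = -4
y_1 = S_1(0) = a_1 = 5
y_2 = S_2(0) = a_2 = -2
y_3 = S_3(0) = a_3 = -1
y_4 = S_4(0) = a_4 = 1
y_5 = S_4(3) = -5
t_q=4 is in segment 1 (τ=1); S_1(τ)=3629/2168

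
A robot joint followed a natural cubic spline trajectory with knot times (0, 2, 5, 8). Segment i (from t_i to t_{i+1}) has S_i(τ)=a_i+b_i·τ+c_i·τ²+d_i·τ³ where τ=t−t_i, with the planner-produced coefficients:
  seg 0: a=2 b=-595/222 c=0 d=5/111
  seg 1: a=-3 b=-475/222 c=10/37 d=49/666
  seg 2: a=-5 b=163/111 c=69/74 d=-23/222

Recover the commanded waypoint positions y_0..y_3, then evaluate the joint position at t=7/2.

y_0=2 y_1=-3 y_2=-5 y_3=5
S(7/2) = -3169/592

y_0 = S_0(0) = a_0 = 2
y_1 = S_1(0) = a_1 = -3
y_2 = S_2(0) = a_2 = -5
y_3 = S_2(3) = 5
t_q=7/2 is in segment 1 (τ=3/2); S_1(τ)=-3169/592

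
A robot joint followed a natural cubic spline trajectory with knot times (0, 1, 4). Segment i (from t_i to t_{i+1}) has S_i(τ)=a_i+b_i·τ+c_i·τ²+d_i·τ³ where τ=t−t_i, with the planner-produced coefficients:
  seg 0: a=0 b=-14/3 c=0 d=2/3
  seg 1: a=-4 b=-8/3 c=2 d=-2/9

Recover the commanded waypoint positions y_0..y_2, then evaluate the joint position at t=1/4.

y_0=0 y_1=-4 y_2=0
S(1/4) = -37/32

y_0 = S_0(0) = a_0 = 0
y_1 = S_1(0) = a_1 = -4
y_2 = S_1(3) = 0
t_q=1/4 is in segment 0 (τ=1/4); S_0(τ)=-37/32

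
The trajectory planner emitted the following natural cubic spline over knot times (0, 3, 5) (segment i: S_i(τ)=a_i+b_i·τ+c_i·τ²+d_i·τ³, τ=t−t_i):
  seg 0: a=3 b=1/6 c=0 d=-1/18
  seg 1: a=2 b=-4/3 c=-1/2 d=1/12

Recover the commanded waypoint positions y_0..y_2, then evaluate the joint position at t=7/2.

y_0 = S_0(0) = a_0 = 3
y_1 = S_1(0) = a_1 = 2
y_2 = S_1(2) = -2
t_q=7/2 is in segment 1 (τ=1/2); S_1(τ)=39/32

y_0=3 y_1=2 y_2=-2
S(7/2) = 39/32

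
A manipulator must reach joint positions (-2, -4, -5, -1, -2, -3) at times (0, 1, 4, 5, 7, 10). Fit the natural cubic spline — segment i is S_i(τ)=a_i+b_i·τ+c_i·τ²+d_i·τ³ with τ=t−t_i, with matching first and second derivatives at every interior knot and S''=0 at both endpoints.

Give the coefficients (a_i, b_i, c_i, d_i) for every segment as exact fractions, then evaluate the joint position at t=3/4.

Δ: Δ0=-2, Δ1=-1/3, Δ2=4, Δ3=-1/2, Δ4=-1/3
row 1: diag=8, rhs=10; c'=3/8, d'=5/4
row 2: denom=8−3·3/8=55/8; d'=(26−3·5/4)/(55/8)=178/55
row 3: denom=6−1·8/55=322/55; d'=(-27−1·178/55)/(322/55)=-1663/322
row 4: denom=10−2·55/161=1500/161; d'=(1−2·-1663/322)/(1500/161)=152/125
back: M4=152/125
back: M3=-1663/322−55/161·152/125=-279/50
back: M2=178/55−8/55·-279/50=506/125
back: M1=5/4−3/8·506/125=-67/250
M: M0=0, M1=-67/250, M2=506/125, M3=-279/50, M4=152/125, M5=0
seg 0: a=-2, c=M0/2=0, d=(M1−M0)/(6·1)=-67/1500, b=Δ0−h0·(2M0+M1)/6=-2933/1500
seg 1: a=-4, c=M1/2=-67/500, d=(M2−M1)/(6·3)=1079/4500, b=Δ1−h1·(2M1+M2)/6=-1567/750
seg 2: a=-5, c=M2/2=253/125, d=(M3−M2)/(6·1)=-2407/1500, b=Δ2−h2·(2M2+M3)/6=5371/1500
seg 3: a=-1, c=M3/2=-279/100, d=(M4−M3)/(6·2)=1699/3000, b=Δ3−h3·(2M3+M4)/6=2111/750
seg 4: a=-2, c=M4/2=76/125, d=(M5−M4)/(6·3)=-76/1125, b=Δ4−h4·(2M4+M5)/6=-581/375
t_q=3/4 → seg 0, τ=3/4; S=-2+-2933/1500·τ+0·τ²+-67/1500·τ³=-111531/32000

  seg 0: a=-2 b=-2933/1500 c=0 d=-67/1500
  seg 1: a=-4 b=-1567/750 c=-67/500 d=1079/4500
  seg 2: a=-5 b=5371/1500 c=253/125 d=-2407/1500
  seg 3: a=-1 b=2111/750 c=-279/100 d=1699/3000
  seg 4: a=-2 b=-581/375 c=76/125 d=-76/1125
S(3/4) = -111531/32000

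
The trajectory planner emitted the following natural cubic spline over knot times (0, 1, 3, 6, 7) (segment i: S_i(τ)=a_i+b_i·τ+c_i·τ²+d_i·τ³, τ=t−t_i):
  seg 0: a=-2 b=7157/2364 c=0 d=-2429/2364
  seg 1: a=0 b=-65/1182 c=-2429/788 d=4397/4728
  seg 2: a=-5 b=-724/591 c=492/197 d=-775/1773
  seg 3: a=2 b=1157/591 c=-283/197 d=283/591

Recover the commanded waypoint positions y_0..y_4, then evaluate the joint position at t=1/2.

y_0=-2 y_1=0 y_2=-5 y_3=2 y_4=3
S(1/2) = -3875/6304

y_0 = S_0(0) = a_0 = -2
y_1 = S_1(0) = a_1 = 0
y_2 = S_2(0) = a_2 = -5
y_3 = S_3(0) = a_3 = 2
y_4 = S_3(1) = 3
t_q=1/2 is in segment 0 (τ=1/2); S_0(τ)=-3875/6304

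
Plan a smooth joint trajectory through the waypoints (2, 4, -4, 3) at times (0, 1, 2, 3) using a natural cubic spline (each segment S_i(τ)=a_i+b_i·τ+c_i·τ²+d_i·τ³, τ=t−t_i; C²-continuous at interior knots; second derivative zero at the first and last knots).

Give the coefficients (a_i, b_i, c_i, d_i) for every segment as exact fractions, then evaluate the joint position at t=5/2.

  seg 0: a=2 b=17/3 c=0 d=-11/3
  seg 1: a=4 b=-16/3 c=-11 d=25/3
  seg 2: a=-4 b=-7/3 c=14 d=-14/3
S(5/2) = -9/4

Δ: Δ0=2, Δ1=-8, Δ2=7
row 1: diag=4, rhs=-60; c'=1/4, d'=-15
row 2: denom=4−1·1/4=15/4; d'=(90−1·-15)/(15/4)=28
back: M2=28
back: M1=-15−1/4·28=-22
M: M0=0, M1=-22, M2=28, M3=0
seg 0: a=2, c=M0/2=0, d=(M1−M0)/(6·1)=-11/3, b=Δ0−h0·(2M0+M1)/6=17/3
seg 1: a=4, c=M1/2=-11, d=(M2−M1)/(6·1)=25/3, b=Δ1−h1·(2M1+M2)/6=-16/3
seg 2: a=-4, c=M2/2=14, d=(M3−M2)/(6·1)=-14/3, b=Δ2−h2·(2M2+M3)/6=-7/3
t_q=5/2 → seg 2, τ=1/2; S=-4+-7/3·τ+14·τ²+-14/3·τ³=-9/4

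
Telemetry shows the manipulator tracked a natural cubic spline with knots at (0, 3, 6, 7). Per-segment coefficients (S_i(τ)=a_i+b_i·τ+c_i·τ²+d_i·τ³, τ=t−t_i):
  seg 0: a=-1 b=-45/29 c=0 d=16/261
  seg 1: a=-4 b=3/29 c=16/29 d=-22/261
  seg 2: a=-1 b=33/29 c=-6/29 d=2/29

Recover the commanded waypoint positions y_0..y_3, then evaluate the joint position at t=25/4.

y_0 = S_0(0) = a_0 = -1
y_1 = S_1(0) = a_1 = -4
y_2 = S_2(0) = a_2 = -1
y_3 = S_2(1) = 0
t_q=25/4 is in segment 2 (τ=1/4); S_2(τ)=-675/928

y_0=-1 y_1=-4 y_2=-1 y_3=0
S(25/4) = -675/928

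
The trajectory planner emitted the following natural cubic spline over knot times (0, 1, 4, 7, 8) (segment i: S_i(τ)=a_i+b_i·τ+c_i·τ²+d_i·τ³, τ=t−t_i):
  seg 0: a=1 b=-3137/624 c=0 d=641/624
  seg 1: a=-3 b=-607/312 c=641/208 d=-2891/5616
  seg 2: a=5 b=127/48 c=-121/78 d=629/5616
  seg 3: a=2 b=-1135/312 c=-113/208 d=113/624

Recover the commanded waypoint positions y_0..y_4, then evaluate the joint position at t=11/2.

y_0=1 y_1=-3 y_2=5 y_3=2 y_4=-2
S(11/2) = 9745/1664

y_0 = S_0(0) = a_0 = 1
y_1 = S_1(0) = a_1 = -3
y_2 = S_2(0) = a_2 = 5
y_3 = S_3(0) = a_3 = 2
y_4 = S_3(1) = -2
t_q=11/2 is in segment 2 (τ=3/2); S_2(τ)=9745/1664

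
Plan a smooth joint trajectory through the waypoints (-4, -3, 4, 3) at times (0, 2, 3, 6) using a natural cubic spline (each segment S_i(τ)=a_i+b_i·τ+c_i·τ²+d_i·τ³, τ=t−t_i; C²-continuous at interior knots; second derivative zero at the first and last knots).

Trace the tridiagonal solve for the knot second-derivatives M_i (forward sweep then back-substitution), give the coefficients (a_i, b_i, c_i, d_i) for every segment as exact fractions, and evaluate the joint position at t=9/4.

Δ: Δ0=1/2, Δ1=7, Δ2=-1/3
row 1: diag=6, rhs=39; c'=1/6, d'=13/2
row 2: denom=8−1·1/6=47/6; d'=(-44−1·13/2)/(47/6)=-303/47
back: M2=-303/47
back: M1=13/2−1/6·-303/47=356/47
M: M0=0, M1=356/47, M2=-303/47, M3=0
seg 0: a=-4, c=M0/2=0, d=(M1−M0)/(6·2)=89/141, b=Δ0−h0·(2M0+M1)/6=-571/282
seg 1: a=-3, c=M1/2=178/47, d=(M2−M1)/(6·1)=-659/282, b=Δ1−h1·(2M1+M2)/6=1565/282
seg 2: a=4, c=M2/2=-303/94, d=(M3−M2)/(6·3)=101/282, b=Δ2−h2·(2M2+M3)/6=862/141
t_q=9/4 → seg 1, τ=1/4; S=-3+1565/282·τ+178/47·τ²+-659/282·τ³=-8497/6016

  seg 0: a=-4 b=-571/282 c=0 d=89/141
  seg 1: a=-3 b=1565/282 c=178/47 d=-659/282
  seg 2: a=4 b=862/141 c=-303/94 d=101/282
S(9/4) = -8497/6016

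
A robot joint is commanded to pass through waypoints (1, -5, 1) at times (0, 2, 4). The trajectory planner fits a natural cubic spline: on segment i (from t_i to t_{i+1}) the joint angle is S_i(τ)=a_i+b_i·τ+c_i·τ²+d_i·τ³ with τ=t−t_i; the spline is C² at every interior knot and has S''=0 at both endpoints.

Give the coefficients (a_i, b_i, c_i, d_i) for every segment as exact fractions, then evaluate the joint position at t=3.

  seg 0: a=1 b=-9/2 c=0 d=3/8
  seg 1: a=-5 b=0 c=9/4 d=-3/8
S(3) = -25/8

Δ: Δ0=-3, Δ1=3
row 1: diag=8, rhs=36; c'=1/4, d'=9/2
back: M1=9/2
M: M0=0, M1=9/2, M2=0
seg 0: a=1, c=M0/2=0, d=(M1−M0)/(6·2)=3/8, b=Δ0−h0·(2M0+M1)/6=-9/2
seg 1: a=-5, c=M1/2=9/4, d=(M2−M1)/(6·2)=-3/8, b=Δ1−h1·(2M1+M2)/6=0
t_q=3 → seg 1, τ=1; S=-5+0·τ+9/4·τ²+-3/8·τ³=-25/8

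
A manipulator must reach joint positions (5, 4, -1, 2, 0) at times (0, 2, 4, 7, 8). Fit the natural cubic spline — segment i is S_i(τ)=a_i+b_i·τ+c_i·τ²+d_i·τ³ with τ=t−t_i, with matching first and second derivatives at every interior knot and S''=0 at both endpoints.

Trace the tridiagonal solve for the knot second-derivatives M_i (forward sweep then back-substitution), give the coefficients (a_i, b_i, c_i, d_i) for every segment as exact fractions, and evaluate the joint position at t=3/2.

Δ: Δ0=-1/2, Δ1=-5/2, Δ2=1, Δ3=-2
row 1: diag=8, rhs=-12; c'=1/4, d'=-3/2
row 2: denom=10−2·1/4=19/2; d'=(21−2·-3/2)/(19/2)=48/19
row 3: denom=8−3·6/19=134/19; d'=(-18−3·48/19)/(134/19)=-243/67
back: M3=-243/67
back: M2=48/19−6/19·-243/67=246/67
back: M1=-3/2−1/4·246/67=-162/67
M: M0=0, M1=-162/67, M2=246/67, M3=-243/67, M4=0
seg 0: a=5, c=M0/2=0, d=(M1−M0)/(6·2)=-27/134, b=Δ0−h0·(2M0+M1)/6=41/134
seg 1: a=4, c=M1/2=-81/67, d=(M2−M1)/(6·2)=34/67, b=Δ1−h1·(2M1+M2)/6=-283/134
seg 2: a=-1, c=M2/2=123/67, d=(M3−M2)/(6·3)=-163/402, b=Δ2−h2·(2M2+M3)/6=-115/134
seg 3: a=2, c=M3/2=-243/134, d=(M4−M3)/(6·1)=81/134, b=Δ3−h3·(2M3+M4)/6=-53/67
t_q=3/2 → seg 0, τ=3/2; S=5+41/134·τ+0·τ²+-27/134·τ³=5123/1072

  seg 0: a=5 b=41/134 c=0 d=-27/134
  seg 1: a=4 b=-283/134 c=-81/67 d=34/67
  seg 2: a=-1 b=-115/134 c=123/67 d=-163/402
  seg 3: a=2 b=-53/67 c=-243/134 d=81/134
S(3/2) = 5123/1072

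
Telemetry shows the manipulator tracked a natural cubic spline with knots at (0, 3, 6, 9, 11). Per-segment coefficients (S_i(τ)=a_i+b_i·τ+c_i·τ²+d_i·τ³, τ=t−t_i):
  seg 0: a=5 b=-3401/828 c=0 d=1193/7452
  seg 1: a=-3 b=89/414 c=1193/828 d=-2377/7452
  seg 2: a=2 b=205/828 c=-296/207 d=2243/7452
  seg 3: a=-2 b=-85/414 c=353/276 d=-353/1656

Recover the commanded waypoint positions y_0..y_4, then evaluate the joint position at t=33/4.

y_0 = S_0(0) = a_0 = 5
y_1 = S_1(0) = a_1 = -3
y_2 = S_2(0) = a_2 = 2
y_3 = S_3(0) = a_3 = -2
y_4 = S_3(2) = 1
t_q=33/4 is in segment 2 (τ=9/4); S_2(τ)=-7381/5888

y_0=5 y_1=-3 y_2=2 y_3=-2 y_4=1
S(33/4) = -7381/5888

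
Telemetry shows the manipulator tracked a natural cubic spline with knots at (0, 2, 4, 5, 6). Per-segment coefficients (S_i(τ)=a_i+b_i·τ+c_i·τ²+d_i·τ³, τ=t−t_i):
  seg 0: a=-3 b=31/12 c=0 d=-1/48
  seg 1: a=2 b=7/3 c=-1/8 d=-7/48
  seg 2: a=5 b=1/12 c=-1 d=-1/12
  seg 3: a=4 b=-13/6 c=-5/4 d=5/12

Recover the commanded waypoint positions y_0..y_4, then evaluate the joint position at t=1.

y_0 = S_0(0) = a_0 = -3
y_1 = S_1(0) = a_1 = 2
y_2 = S_2(0) = a_2 = 5
y_3 = S_3(0) = a_3 = 4
y_4 = S_3(1) = 1
t_q=1 is in segment 0 (τ=1); S_0(τ)=-7/16

y_0=-3 y_1=2 y_2=5 y_3=4 y_4=1
S(1) = -7/16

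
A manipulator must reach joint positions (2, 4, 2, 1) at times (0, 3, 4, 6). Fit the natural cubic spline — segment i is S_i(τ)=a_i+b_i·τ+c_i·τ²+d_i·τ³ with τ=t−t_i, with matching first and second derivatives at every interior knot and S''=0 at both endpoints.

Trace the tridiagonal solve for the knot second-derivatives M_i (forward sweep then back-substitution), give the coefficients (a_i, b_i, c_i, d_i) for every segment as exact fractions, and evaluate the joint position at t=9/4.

Δ: Δ0=2/3, Δ1=-2, Δ2=-1/2
row 1: diag=8, rhs=-16; c'=1/8, d'=-2
row 2: denom=6−1·1/8=47/8; d'=(9−1·-2)/(47/8)=88/47
back: M2=88/47
back: M1=-2−1/8·88/47=-105/47
M: M0=0, M1=-105/47, M2=88/47, M3=0
seg 0: a=2, c=M0/2=0, d=(M1−M0)/(6·3)=-35/282, b=Δ0−h0·(2M0+M1)/6=503/282
seg 1: a=4, c=M1/2=-105/94, d=(M2−M1)/(6·1)=193/282, b=Δ1−h1·(2M1+M2)/6=-221/141
seg 2: a=2, c=M2/2=44/47, d=(M3−M2)/(6·2)=-22/141, b=Δ2−h2·(2M2+M3)/6=-493/282
t_q=9/4 → seg 0, τ=9/4; S=2+503/282·τ+0·τ²+-35/282·τ³=27671/6016

  seg 0: a=2 b=503/282 c=0 d=-35/282
  seg 1: a=4 b=-221/141 c=-105/94 d=193/282
  seg 2: a=2 b=-493/282 c=44/47 d=-22/141
S(9/4) = 27671/6016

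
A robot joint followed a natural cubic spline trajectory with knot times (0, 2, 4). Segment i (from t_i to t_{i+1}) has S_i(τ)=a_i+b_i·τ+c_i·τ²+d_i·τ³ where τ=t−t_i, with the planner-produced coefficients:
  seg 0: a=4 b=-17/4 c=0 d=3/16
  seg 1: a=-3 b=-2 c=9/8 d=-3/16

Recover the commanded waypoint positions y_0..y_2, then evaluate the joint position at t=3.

y_0 = S_0(0) = a_0 = 4
y_1 = S_1(0) = a_1 = -3
y_2 = S_1(2) = -4
t_q=3 is in segment 1 (τ=1); S_1(τ)=-65/16

y_0=4 y_1=-3 y_2=-4
S(3) = -65/16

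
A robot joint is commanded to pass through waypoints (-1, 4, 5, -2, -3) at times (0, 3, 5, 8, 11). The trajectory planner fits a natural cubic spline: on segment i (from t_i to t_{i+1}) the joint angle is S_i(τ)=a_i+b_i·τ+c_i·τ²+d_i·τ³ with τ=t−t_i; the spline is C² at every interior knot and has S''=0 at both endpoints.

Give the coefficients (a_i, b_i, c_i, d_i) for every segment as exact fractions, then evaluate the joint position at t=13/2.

Δ: Δ0=5/3, Δ1=1/2, Δ2=-7/3, Δ3=-1/3
row 1: diag=10, rhs=-7; c'=1/5, d'=-7/10
row 2: denom=10−2·1/5=48/5; d'=(-17−2·-7/10)/(48/5)=-13/8
row 3: denom=12−3·5/16=177/16; d'=(12−3·-13/8)/(177/16)=90/59
back: M3=90/59
back: M2=-13/8−5/16·90/59=-124/59
back: M1=-7/10−1/5·-124/59=-33/118
M: M0=0, M1=-33/118, M2=-124/59, M3=90/59, M4=0
seg 0: a=-1, c=M0/2=0, d=(M1−M0)/(6·3)=-11/708, b=Δ0−h0·(2M0+M1)/6=1279/708
seg 1: a=4, c=M1/2=-33/236, d=(M2−M1)/(6·2)=-215/1416, b=Δ1−h1·(2M1+M2)/6=491/354
seg 2: a=5, c=M2/2=-62/59, d=(M3−M2)/(6·3)=107/531, b=Δ2−h2·(2M2+M3)/6=-176/177
seg 3: a=-2, c=M3/2=45/59, d=(M4−M3)/(6·3)=-5/59, b=Δ3−h3·(2M3+M4)/6=-329/177
t_q=13/2 → seg 2, τ=3/2; S=5+-176/177·τ+-62/59·τ²+107/531·τ³=861/472

  seg 0: a=-1 b=1279/708 c=0 d=-11/708
  seg 1: a=4 b=491/354 c=-33/236 d=-215/1416
  seg 2: a=5 b=-176/177 c=-62/59 d=107/531
  seg 3: a=-2 b=-329/177 c=45/59 d=-5/59
S(13/2) = 861/472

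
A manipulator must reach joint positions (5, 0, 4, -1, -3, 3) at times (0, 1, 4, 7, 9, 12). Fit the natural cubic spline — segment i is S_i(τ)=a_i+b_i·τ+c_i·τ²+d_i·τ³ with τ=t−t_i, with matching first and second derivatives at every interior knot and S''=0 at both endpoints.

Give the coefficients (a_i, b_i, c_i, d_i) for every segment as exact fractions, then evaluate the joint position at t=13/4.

  seg 0: a=5 b=-1271/212 c=0 d=211/212
  seg 1: a=0 b=-319/106 c=633/212 d=-2935/5724
  seg 2: a=4 b=225/212 c=-259/159 d=1373/5724
  seg 3: a=-1 b=-237/106 c=337/636 d=7/159
  seg 4: a=-3 b=131/318 c=505/636 d=-505/5724
S(13/4) = 33975/13568

Δ: Δ0=-5, Δ1=4/3, Δ2=-5/3, Δ3=-1, Δ4=2
row 1: diag=8, rhs=38; c'=3/8, d'=19/4
row 2: denom=12−3·3/8=87/8; d'=(-18−3·19/4)/(87/8)=-86/29
row 3: denom=10−3·8/29=266/29; d'=(4−3·-86/29)/(266/29)=187/133
row 4: denom=10−2·29/133=1272/133; d'=(18−2·187/133)/(1272/133)=505/318
back: M4=505/318
back: M3=187/133−29/133·505/318=337/318
back: M2=-86/29−8/29·337/318=-518/159
back: M1=19/4−3/8·-518/159=633/106
M: M0=0, M1=633/106, M2=-518/159, M3=337/318, M4=505/318, M5=0
seg 0: a=5, c=M0/2=0, d=(M1−M0)/(6·1)=211/212, b=Δ0−h0·(2M0+M1)/6=-1271/212
seg 1: a=0, c=M1/2=633/212, d=(M2−M1)/(6·3)=-2935/5724, b=Δ1−h1·(2M1+M2)/6=-319/106
seg 2: a=4, c=M2/2=-259/159, d=(M3−M2)/(6·3)=1373/5724, b=Δ2−h2·(2M2+M3)/6=225/212
seg 3: a=-1, c=M3/2=337/636, d=(M4−M3)/(6·2)=7/159, b=Δ3−h3·(2M3+M4)/6=-237/106
seg 4: a=-3, c=M4/2=505/636, d=(M5−M4)/(6·3)=-505/5724, b=Δ4−h4·(2M4+M5)/6=131/318
t_q=13/4 → seg 1, τ=9/4; S=0+-319/106·τ+633/212·τ²+-2935/5724·τ³=33975/13568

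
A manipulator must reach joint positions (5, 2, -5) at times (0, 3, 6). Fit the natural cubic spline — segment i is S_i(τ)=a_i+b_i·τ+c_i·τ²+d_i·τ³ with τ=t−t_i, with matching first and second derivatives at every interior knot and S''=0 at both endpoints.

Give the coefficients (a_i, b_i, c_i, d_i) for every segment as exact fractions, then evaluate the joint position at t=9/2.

  seg 0: a=5 b=-2/3 c=0 d=-1/27
  seg 1: a=2 b=-5/3 c=-1/3 d=1/27
S(9/2) = -9/8

Δ: Δ0=-1, Δ1=-7/3
row 1: diag=12, rhs=-8; c'=1/4, d'=-2/3
back: M1=-2/3
M: M0=0, M1=-2/3, M2=0
seg 0: a=5, c=M0/2=0, d=(M1−M0)/(6·3)=-1/27, b=Δ0−h0·(2M0+M1)/6=-2/3
seg 1: a=2, c=M1/2=-1/3, d=(M2−M1)/(6·3)=1/27, b=Δ1−h1·(2M1+M2)/6=-5/3
t_q=9/2 → seg 1, τ=3/2; S=2+-5/3·τ+-1/3·τ²+1/27·τ³=-9/8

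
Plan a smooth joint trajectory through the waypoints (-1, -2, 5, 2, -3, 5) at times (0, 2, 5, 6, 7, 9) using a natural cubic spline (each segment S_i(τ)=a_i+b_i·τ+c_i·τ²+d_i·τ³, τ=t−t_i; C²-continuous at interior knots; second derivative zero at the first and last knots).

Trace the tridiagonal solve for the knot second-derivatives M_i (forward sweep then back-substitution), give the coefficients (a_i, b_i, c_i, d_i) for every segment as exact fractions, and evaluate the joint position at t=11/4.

  seg 0: a=-1 b=-14431/9438 c=0 d=1214/4719
  seg 1: a=-2 b=14705/9438 c=2428/1573 d=-311/726
  seg 2: a=5 b=-3524/4719 c=-7273/3146 d=553/9438
  seg 3: a=2 b=-4457/858 c=-3360/1573 d=21997/9438
  seg 4: a=-3 b=-11678/4719 c=15277/3146 d=-15277/18876
S(11/4) = -28979/201344

Δ: Δ0=-1/2, Δ1=7/3, Δ2=-3, Δ3=-5, Δ4=4
row 1: diag=10, rhs=17; c'=3/10, d'=17/10
row 2: denom=8−3·3/10=71/10; d'=(-32−3·17/10)/(71/10)=-371/71
row 3: denom=4−1·10/71=274/71; d'=(-12−1·-371/71)/(274/71)=-481/274
row 4: denom=6−1·71/274=1573/274; d'=(54−1·-481/274)/(1573/274)=15277/1573
back: M4=15277/1573
back: M3=-481/274−71/274·15277/1573=-6720/1573
back: M2=-371/71−10/71·-6720/1573=-7273/1573
back: M1=17/10−3/10·-7273/1573=4856/1573
M: M0=0, M1=4856/1573, M2=-7273/1573, M3=-6720/1573, M4=15277/1573, M5=0
seg 0: a=-1, c=M0/2=0, d=(M1−M0)/(6·2)=1214/4719, b=Δ0−h0·(2M0+M1)/6=-14431/9438
seg 1: a=-2, c=M1/2=2428/1573, d=(M2−M1)/(6·3)=-311/726, b=Δ1−h1·(2M1+M2)/6=14705/9438
seg 2: a=5, c=M2/2=-7273/3146, d=(M3−M2)/(6·1)=553/9438, b=Δ2−h2·(2M2+M3)/6=-3524/4719
seg 3: a=2, c=M3/2=-3360/1573, d=(M4−M3)/(6·1)=21997/9438, b=Δ3−h3·(2M3+M4)/6=-4457/858
seg 4: a=-3, c=M4/2=15277/3146, d=(M5−M4)/(6·2)=-15277/18876, b=Δ4−h4·(2M4+M5)/6=-11678/4719
t_q=11/4 → seg 1, τ=3/4; S=-2+14705/9438·τ+2428/1573·τ²+-311/726·τ³=-28979/201344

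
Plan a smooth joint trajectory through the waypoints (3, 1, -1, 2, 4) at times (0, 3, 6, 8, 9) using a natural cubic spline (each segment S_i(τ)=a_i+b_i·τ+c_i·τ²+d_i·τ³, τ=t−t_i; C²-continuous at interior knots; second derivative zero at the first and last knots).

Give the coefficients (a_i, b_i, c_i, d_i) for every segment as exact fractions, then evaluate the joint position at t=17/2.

Δ: Δ0=-2/3, Δ1=-2/3, Δ2=3/2, Δ3=2
row 1: diag=12, rhs=0; c'=1/4, d'=0
row 2: denom=10−3·1/4=37/4; d'=(13−3·0)/(37/4)=52/37
row 3: denom=6−2·8/37=206/37; d'=(3−2·52/37)/(206/37)=7/206
back: M3=7/206
back: M2=52/37−8/37·7/206=144/103
back: M1=0−1/4·144/103=-36/103
M: M0=0, M1=-36/103, M2=144/103, M3=7/206, M4=0
seg 0: a=3, c=M0/2=0, d=(M1−M0)/(6·3)=-2/103, b=Δ0−h0·(2M0+M1)/6=-152/309
seg 1: a=1, c=M1/2=-18/103, d=(M2−M1)/(6·3)=10/103, b=Δ1−h1·(2M1+M2)/6=-314/309
seg 2: a=-1, c=M2/2=72/103, d=(M3−M2)/(6·2)=-281/2472, b=Δ2−h2·(2M2+M3)/6=172/309
seg 3: a=2, c=M3/2=7/412, d=(M4−M3)/(6·1)=-7/1236, b=Δ3−h3·(2M3+M4)/6=1229/618
t_q=17/2 → seg 3, τ=1/2; S=2+1229/618·τ+7/412·τ²+-7/1236·τ³=9881/3296

  seg 0: a=3 b=-152/309 c=0 d=-2/103
  seg 1: a=1 b=-314/309 c=-18/103 d=10/103
  seg 2: a=-1 b=172/309 c=72/103 d=-281/2472
  seg 3: a=2 b=1229/618 c=7/412 d=-7/1236
S(17/2) = 9881/3296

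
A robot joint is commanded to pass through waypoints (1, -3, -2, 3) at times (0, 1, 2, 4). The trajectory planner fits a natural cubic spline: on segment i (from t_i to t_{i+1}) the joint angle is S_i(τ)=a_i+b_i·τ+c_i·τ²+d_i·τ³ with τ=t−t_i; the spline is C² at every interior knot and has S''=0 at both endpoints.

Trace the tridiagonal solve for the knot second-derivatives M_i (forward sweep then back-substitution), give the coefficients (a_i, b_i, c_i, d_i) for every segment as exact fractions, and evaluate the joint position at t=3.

Δ: Δ0=-4, Δ1=1, Δ2=5/2
row 1: diag=4, rhs=30; c'=1/4, d'=15/2
row 2: denom=6−1·1/4=23/4; d'=(9−1·15/2)/(23/4)=6/23
back: M2=6/23
back: M1=15/2−1/4·6/23=171/23
M: M0=0, M1=171/23, M2=6/23, M3=0
seg 0: a=1, c=M0/2=0, d=(M1−M0)/(6·1)=57/46, b=Δ0−h0·(2M0+M1)/6=-241/46
seg 1: a=-3, c=M1/2=171/46, d=(M2−M1)/(6·1)=-55/46, b=Δ1−h1·(2M1+M2)/6=-35/23
seg 2: a=-2, c=M2/2=3/23, d=(M3−M2)/(6·2)=-1/46, b=Δ2−h2·(2M2+M3)/6=107/46
t_q=3 → seg 2, τ=1; S=-2+107/46·τ+3/23·τ²+-1/46·τ³=10/23

  seg 0: a=1 b=-241/46 c=0 d=57/46
  seg 1: a=-3 b=-35/23 c=171/46 d=-55/46
  seg 2: a=-2 b=107/46 c=3/23 d=-1/46
S(3) = 10/23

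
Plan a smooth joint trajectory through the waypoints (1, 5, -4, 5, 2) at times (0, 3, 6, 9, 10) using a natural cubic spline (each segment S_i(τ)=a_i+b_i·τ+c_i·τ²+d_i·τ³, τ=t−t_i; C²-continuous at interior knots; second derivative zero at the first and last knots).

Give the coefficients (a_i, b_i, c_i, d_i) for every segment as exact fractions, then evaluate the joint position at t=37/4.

Δ: Δ0=4/3, Δ1=-3, Δ2=3, Δ3=-3
row 1: diag=12, rhs=-26; c'=1/4, d'=-13/6
row 2: denom=12−3·1/4=45/4; d'=(36−3·-13/6)/(45/4)=34/9
row 3: denom=8−3·4/15=36/5; d'=(-36−3·34/9)/(36/5)=-355/54
back: M3=-355/54
back: M2=34/9−4/15·-355/54=448/81
back: M1=-13/6−1/4·448/81=-575/162
M: M0=0, M1=-575/162, M2=448/81, M3=-355/54, M4=0
seg 0: a=1, c=M0/2=0, d=(M1−M0)/(6·3)=-575/2916, b=Δ0−h0·(2M0+M1)/6=1007/324
seg 1: a=5, c=M1/2=-575/324, d=(M2−M1)/(6·3)=1471/2916, b=Δ1−h1·(2M1+M2)/6=-359/162
seg 2: a=-4, c=M2/2=224/81, d=(M3−M2)/(6·3)=-1961/2916, b=Δ2−h2·(2M2+M3)/6=245/324
seg 3: a=5, c=M3/2=-355/108, d=(M4−M3)/(6·1)=355/324, b=Δ3−h3·(2M3+M4)/6=-131/162
t_q=37/4 → seg 3, τ=1/4; S=5+-131/162·τ+-355/108·τ²+355/324·τ³=31861/6912

  seg 0: a=1 b=1007/324 c=0 d=-575/2916
  seg 1: a=5 b=-359/162 c=-575/324 d=1471/2916
  seg 2: a=-4 b=245/324 c=224/81 d=-1961/2916
  seg 3: a=5 b=-131/162 c=-355/108 d=355/324
S(37/4) = 31861/6912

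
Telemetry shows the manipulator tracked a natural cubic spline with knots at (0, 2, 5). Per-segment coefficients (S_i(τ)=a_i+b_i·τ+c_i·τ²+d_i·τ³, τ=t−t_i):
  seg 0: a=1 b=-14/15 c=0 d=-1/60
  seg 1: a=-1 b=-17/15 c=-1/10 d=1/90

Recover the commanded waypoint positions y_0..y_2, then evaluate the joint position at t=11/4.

y_0=1 y_1=-1 y_2=-5
S(11/4) = -1217/640

y_0 = S_0(0) = a_0 = 1
y_1 = S_1(0) = a_1 = -1
y_2 = S_1(3) = -5
t_q=11/4 is in segment 1 (τ=3/4); S_1(τ)=-1217/640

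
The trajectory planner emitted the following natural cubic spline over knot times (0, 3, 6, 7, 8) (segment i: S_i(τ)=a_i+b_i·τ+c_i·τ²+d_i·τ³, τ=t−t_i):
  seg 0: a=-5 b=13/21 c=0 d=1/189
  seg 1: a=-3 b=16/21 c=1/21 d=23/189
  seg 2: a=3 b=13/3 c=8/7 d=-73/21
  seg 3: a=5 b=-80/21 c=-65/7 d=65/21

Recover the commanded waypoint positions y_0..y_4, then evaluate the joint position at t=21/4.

y_0 = S_0(0) = a_0 = -5
y_1 = S_1(0) = a_1 = -3
y_2 = S_2(0) = a_2 = 3
y_3 = S_3(0) = a_3 = 5
y_4 = S_3(1) = -5
t_q=21/4 is in segment 1 (τ=9/4); S_1(τ)=153/448

y_0=-5 y_1=-3 y_2=3 y_3=5 y_4=-5
S(21/4) = 153/448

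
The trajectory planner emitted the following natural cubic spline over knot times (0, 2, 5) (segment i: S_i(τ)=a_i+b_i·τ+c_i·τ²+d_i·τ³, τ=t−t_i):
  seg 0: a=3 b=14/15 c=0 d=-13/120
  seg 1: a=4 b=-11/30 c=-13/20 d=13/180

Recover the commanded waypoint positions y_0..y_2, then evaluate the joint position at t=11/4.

y_0=3 y_1=4 y_2=-1
S(11/4) = 4339/1280

y_0 = S_0(0) = a_0 = 3
y_1 = S_1(0) = a_1 = 4
y_2 = S_1(3) = -1
t_q=11/4 is in segment 1 (τ=3/4); S_1(τ)=4339/1280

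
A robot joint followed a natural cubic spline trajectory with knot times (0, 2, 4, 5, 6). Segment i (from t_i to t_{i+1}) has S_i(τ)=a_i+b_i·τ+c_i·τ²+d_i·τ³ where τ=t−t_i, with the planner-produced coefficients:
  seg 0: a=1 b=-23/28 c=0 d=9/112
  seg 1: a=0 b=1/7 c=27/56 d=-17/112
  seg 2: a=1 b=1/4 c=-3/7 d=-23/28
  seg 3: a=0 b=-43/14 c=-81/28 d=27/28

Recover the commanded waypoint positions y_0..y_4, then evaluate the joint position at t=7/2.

y_0 = S_0(0) = a_0 = 1
y_1 = S_1(0) = a_1 = 0
y_2 = S_2(0) = a_2 = 1
y_3 = S_3(0) = a_3 = 0
y_4 = S_3(1) = -5
t_q=7/2 is in segment 1 (τ=3/2); S_1(τ)=705/896

y_0=1 y_1=0 y_2=1 y_3=0 y_4=-5
S(7/2) = 705/896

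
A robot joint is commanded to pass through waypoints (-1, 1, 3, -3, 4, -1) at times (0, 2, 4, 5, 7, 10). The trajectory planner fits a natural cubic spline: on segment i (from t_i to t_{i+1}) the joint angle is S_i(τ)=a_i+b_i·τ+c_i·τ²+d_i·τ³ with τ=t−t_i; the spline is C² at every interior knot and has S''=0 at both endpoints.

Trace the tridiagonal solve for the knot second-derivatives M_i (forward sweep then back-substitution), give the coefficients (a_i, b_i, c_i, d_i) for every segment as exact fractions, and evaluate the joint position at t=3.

  seg 0: a=-1 b=74/447 c=0 d=373/1788
  seg 1: a=1 b=1193/447 c=373/298 d=-1865/1788
  seg 2: a=3 b=-2164/447 c=-746/149 d=1720/447
  seg 3: a=-3 b=-1480/447 c=974/149 d=-5599/3576
  seg 4: a=4 b=3619/894 c=-1703/596 d=1703/5364
S(3) = 2311/596

Δ: Δ0=1, Δ1=1, Δ2=-6, Δ3=7/2, Δ4=-5/3
row 1: diag=8, rhs=0; c'=1/4, d'=0
row 2: denom=6−2·1/4=11/2; d'=(-42−2·0)/(11/2)=-84/11
row 3: denom=6−1·2/11=64/11; d'=(57−1·-84/11)/(64/11)=711/64
row 4: denom=10−2·11/32=149/16; d'=(-31−2·711/64)/(149/16)=-1703/298
back: M4=-1703/298
back: M3=711/64−11/32·-1703/298=1948/149
back: M2=-84/11−2/11·1948/149=-1492/149
back: M1=0−1/4·-1492/149=373/149
M: M0=0, M1=373/149, M2=-1492/149, M3=1948/149, M4=-1703/298, M5=0
seg 0: a=-1, c=M0/2=0, d=(M1−M0)/(6·2)=373/1788, b=Δ0−h0·(2M0+M1)/6=74/447
seg 1: a=1, c=M1/2=373/298, d=(M2−M1)/(6·2)=-1865/1788, b=Δ1−h1·(2M1+M2)/6=1193/447
seg 2: a=3, c=M2/2=-746/149, d=(M3−M2)/(6·1)=1720/447, b=Δ2−h2·(2M2+M3)/6=-2164/447
seg 3: a=-3, c=M3/2=974/149, d=(M4−M3)/(6·2)=-5599/3576, b=Δ3−h3·(2M3+M4)/6=-1480/447
seg 4: a=4, c=M4/2=-1703/596, d=(M5−M4)/(6·3)=1703/5364, b=Δ4−h4·(2M4+M5)/6=3619/894
t_q=3 → seg 1, τ=1; S=1+1193/447·τ+373/298·τ²+-1865/1788·τ³=2311/596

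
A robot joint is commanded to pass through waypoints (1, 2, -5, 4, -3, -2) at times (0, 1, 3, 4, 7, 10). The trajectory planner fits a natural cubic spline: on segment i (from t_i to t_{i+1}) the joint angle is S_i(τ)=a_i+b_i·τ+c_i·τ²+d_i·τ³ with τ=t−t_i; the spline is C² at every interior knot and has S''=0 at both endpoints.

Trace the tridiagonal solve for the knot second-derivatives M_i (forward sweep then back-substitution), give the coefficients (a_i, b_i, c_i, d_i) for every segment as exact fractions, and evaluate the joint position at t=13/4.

Δ: Δ0=1, Δ1=-7/2, Δ2=9, Δ3=-7/3, Δ4=1/3
row 1: diag=6, rhs=-27; c'=1/3, d'=-9/2
row 2: denom=6−2·1/3=16/3; d'=(75−2·-9/2)/(16/3)=63/4
row 3: denom=8−1·3/16=125/16; d'=(-68−1·63/4)/(125/16)=-268/25
row 4: denom=12−3·48/125=1356/125; d'=(16−3·-268/25)/(1356/125)=1505/339
back: M4=1505/339
back: M3=-268/25−48/125·1505/339=-1404/113
back: M2=63/4−3/16·-1404/113=2043/113
back: M1=-9/2−1/3·2043/113=-2379/226
M: M0=0, M1=-2379/226, M2=2043/113, M3=-1404/113, M4=1505/339, M5=0
seg 0: a=1, c=M0/2=0, d=(M1−M0)/(6·1)=-793/452, b=Δ0−h0·(2M0+M1)/6=1245/452
seg 1: a=2, c=M1/2=-2379/452, d=(M2−M1)/(6·2)=2155/904, b=Δ1−h1·(2M1+M2)/6=-567/226
seg 2: a=-5, c=M2/2=2043/226, d=(M3−M2)/(6·1)=-1149/226, b=Δ2−h2·(2M2+M3)/6=570/113
seg 3: a=4, c=M3/2=-702/113, d=(M4−M3)/(6·3)=5717/6102, b=Δ3−h3·(2M3+M4)/6=1779/226
seg 4: a=-3, c=M4/2=1505/678, d=(M5−M4)/(6·3)=-1505/6102, b=Δ4−h4·(2M4+M5)/6=-464/113
t_q=13/4 → seg 2, τ=1/4; S=-5+570/113·τ+2043/226·τ²+-1149/226·τ³=-47057/14464

  seg 0: a=1 b=1245/452 c=0 d=-793/452
  seg 1: a=2 b=-567/226 c=-2379/452 d=2155/904
  seg 2: a=-5 b=570/113 c=2043/226 d=-1149/226
  seg 3: a=4 b=1779/226 c=-702/113 d=5717/6102
  seg 4: a=-3 b=-464/113 c=1505/678 d=-1505/6102
S(13/4) = -47057/14464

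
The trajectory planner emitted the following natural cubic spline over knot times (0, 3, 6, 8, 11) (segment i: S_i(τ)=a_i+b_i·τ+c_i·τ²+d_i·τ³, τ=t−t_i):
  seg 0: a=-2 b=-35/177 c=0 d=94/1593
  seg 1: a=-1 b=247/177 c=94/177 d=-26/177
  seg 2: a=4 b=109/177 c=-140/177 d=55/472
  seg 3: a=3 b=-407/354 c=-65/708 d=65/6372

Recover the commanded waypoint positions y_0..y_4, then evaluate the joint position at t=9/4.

y_0 = S_0(0) = a_0 = -2
y_1 = S_1(0) = a_1 = -1
y_2 = S_2(0) = a_2 = 4
y_3 = S_3(0) = a_3 = 3
y_4 = S_3(3) = -1
t_q=9/4 is in segment 0 (τ=9/4); S_0(τ)=-3347/1888

y_0=-2 y_1=-1 y_2=4 y_3=3 y_4=-1
S(9/4) = -3347/1888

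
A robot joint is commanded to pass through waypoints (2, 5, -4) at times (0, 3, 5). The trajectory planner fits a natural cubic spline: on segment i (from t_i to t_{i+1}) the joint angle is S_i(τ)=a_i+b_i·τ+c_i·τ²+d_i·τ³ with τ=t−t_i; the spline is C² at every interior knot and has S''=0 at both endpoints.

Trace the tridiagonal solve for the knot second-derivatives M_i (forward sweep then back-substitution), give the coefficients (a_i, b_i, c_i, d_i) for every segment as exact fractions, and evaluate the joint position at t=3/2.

Δ: Δ0=1, Δ1=-9/2
row 1: diag=10, rhs=-33; c'=1/5, d'=-33/10
back: M1=-33/10
M: M0=0, M1=-33/10, M2=0
seg 0: a=2, c=M0/2=0, d=(M1−M0)/(6·3)=-11/60, b=Δ0−h0·(2M0+M1)/6=53/20
seg 1: a=5, c=M1/2=-33/20, d=(M2−M1)/(6·2)=11/40, b=Δ1−h1·(2M1+M2)/6=-23/10
t_q=3/2 → seg 0, τ=3/2; S=2+53/20·τ+0·τ²+-11/60·τ³=857/160

  seg 0: a=2 b=53/20 c=0 d=-11/60
  seg 1: a=5 b=-23/10 c=-33/20 d=11/40
S(3/2) = 857/160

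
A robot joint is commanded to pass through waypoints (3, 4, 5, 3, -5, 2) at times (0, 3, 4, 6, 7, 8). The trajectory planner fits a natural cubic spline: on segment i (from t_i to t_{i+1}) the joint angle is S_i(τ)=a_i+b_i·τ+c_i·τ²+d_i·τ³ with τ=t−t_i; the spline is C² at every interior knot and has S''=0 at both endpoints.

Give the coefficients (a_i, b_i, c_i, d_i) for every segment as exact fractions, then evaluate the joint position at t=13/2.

  seg 0: a=3 b=581/2859 c=0 d=124/8577
  seg 1: a=4 b=1697/2859 c=124/953 d=790/2859
  seg 2: a=5 b=4811/2859 c=914/953 d=-6577/5718
  seg 3: a=3 b=-23683/2859 c=-5663/953 d=17800/2859
  seg 4: a=-5 b=-4261/2859 c=12137/953 d=-12137/2859
S(13/2) = -7049/3812

Δ: Δ0=1/3, Δ1=1, Δ2=-1, Δ3=-8, Δ4=7
row 1: diag=8, rhs=4; c'=1/8, d'=1/2
row 2: denom=6−1·1/8=47/8; d'=(-12−1·1/2)/(47/8)=-100/47
row 3: denom=6−2·16/47=250/47; d'=(-42−2·-100/47)/(250/47)=-887/125
row 4: denom=4−1·47/250=953/250; d'=(90−1·-887/125)/(953/250)=24274/953
back: M4=24274/953
back: M3=-887/125−47/250·24274/953=-11326/953
back: M2=-100/47−16/47·-11326/953=1828/953
back: M1=1/2−1/8·1828/953=248/953
M: M0=0, M1=248/953, M2=1828/953, M3=-11326/953, M4=24274/953, M5=0
seg 0: a=3, c=M0/2=0, d=(M1−M0)/(6·3)=124/8577, b=Δ0−h0·(2M0+M1)/6=581/2859
seg 1: a=4, c=M1/2=124/953, d=(M2−M1)/(6·1)=790/2859, b=Δ1−h1·(2M1+M2)/6=1697/2859
seg 2: a=5, c=M2/2=914/953, d=(M3−M2)/(6·2)=-6577/5718, b=Δ2−h2·(2M2+M3)/6=4811/2859
seg 3: a=3, c=M3/2=-5663/953, d=(M4−M3)/(6·1)=17800/2859, b=Δ3−h3·(2M3+M4)/6=-23683/2859
seg 4: a=-5, c=M4/2=12137/953, d=(M5−M4)/(6·1)=-12137/2859, b=Δ4−h4·(2M4+M5)/6=-4261/2859
t_q=13/2 → seg 3, τ=1/2; S=3+-23683/2859·τ+-5663/953·τ²+17800/2859·τ³=-7049/3812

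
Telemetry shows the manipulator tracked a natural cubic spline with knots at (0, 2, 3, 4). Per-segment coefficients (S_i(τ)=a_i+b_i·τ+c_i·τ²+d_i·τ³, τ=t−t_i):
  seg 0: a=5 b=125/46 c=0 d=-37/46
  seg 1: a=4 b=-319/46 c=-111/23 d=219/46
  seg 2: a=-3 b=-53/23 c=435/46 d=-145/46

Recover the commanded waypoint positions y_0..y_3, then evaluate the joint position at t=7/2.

y_0=5 y_1=4 y_2=-3 y_3=1
S(7/2) = -803/368

y_0 = S_0(0) = a_0 = 5
y_1 = S_1(0) = a_1 = 4
y_2 = S_2(0) = a_2 = -3
y_3 = S_2(1) = 1
t_q=7/2 is in segment 2 (τ=1/2); S_2(τ)=-803/368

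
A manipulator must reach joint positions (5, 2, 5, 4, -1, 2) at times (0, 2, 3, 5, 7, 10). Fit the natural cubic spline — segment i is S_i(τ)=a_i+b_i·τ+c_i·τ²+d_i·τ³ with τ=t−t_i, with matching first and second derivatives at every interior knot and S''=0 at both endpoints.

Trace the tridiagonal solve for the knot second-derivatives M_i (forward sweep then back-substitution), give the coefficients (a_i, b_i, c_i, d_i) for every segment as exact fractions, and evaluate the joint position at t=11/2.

  seg 0: a=5 b=-3899/1210 c=0 d=521/1210
  seg 1: a=2 b=2353/1210 c=1563/605 d=-1849/1210
  seg 2: a=5 b=139/55 c=-2421/1210 d=1179/4840
  seg 3: a=4 b=-3089/1210 c=-261/484 d=1369/4840
  seg 4: a=-1 b=-796/605 c=1401/1210 d=-467/3630
S(11/2) = 20321/7744

Δ: Δ0=-3/2, Δ1=3, Δ2=-1/2, Δ3=-5/2, Δ4=1
row 1: diag=6, rhs=27; c'=1/6, d'=9/2
row 2: denom=6−1·1/6=35/6; d'=(-21−1·9/2)/(35/6)=-153/35
row 3: denom=8−2·12/35=256/35; d'=(-12−2·-153/35)/(256/35)=-57/128
row 4: denom=10−2·35/128=605/64; d'=(21−2·-57/128)/(605/64)=1401/605
back: M4=1401/605
back: M3=-57/128−35/128·1401/605=-261/242
back: M2=-153/35−12/35·-261/242=-2421/605
back: M1=9/2−1/6·-2421/605=3126/605
M: M0=0, M1=3126/605, M2=-2421/605, M3=-261/242, M4=1401/605, M5=0
seg 0: a=5, c=M0/2=0, d=(M1−M0)/(6·2)=521/1210, b=Δ0−h0·(2M0+M1)/6=-3899/1210
seg 1: a=2, c=M1/2=1563/605, d=(M2−M1)/(6·1)=-1849/1210, b=Δ1−h1·(2M1+M2)/6=2353/1210
seg 2: a=5, c=M2/2=-2421/1210, d=(M3−M2)/(6·2)=1179/4840, b=Δ2−h2·(2M2+M3)/6=139/55
seg 3: a=4, c=M3/2=-261/484, d=(M4−M3)/(6·2)=1369/4840, b=Δ3−h3·(2M3+M4)/6=-3089/1210
seg 4: a=-1, c=M4/2=1401/1210, d=(M5−M4)/(6·3)=-467/3630, b=Δ4−h4·(2M4+M5)/6=-796/605
t_q=11/2 → seg 3, τ=1/2; S=4+-3089/1210·τ+-261/484·τ²+1369/4840·τ³=20321/7744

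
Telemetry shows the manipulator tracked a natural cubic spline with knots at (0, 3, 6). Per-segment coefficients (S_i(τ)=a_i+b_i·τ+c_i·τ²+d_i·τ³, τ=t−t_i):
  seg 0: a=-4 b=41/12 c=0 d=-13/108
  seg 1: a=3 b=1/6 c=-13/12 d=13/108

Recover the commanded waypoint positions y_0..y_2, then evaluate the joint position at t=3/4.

y_0=-4 y_1=3 y_2=-3
S(3/4) = -381/256

y_0 = S_0(0) = a_0 = -4
y_1 = S_1(0) = a_1 = 3
y_2 = S_1(3) = -3
t_q=3/4 is in segment 0 (τ=3/4); S_0(τ)=-381/256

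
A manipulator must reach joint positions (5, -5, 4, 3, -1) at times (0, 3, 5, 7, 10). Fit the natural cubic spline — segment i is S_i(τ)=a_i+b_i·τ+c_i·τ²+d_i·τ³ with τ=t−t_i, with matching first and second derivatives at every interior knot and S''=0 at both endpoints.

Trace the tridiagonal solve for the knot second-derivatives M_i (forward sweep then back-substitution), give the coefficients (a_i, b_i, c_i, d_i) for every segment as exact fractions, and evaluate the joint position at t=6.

Δ: Δ0=-10/3, Δ1=9/2, Δ2=-1/2, Δ3=-4/3
row 1: diag=10, rhs=47; c'=1/5, d'=47/10
row 2: denom=8−2·1/5=38/5; d'=(-30−2·47/10)/(38/5)=-197/38
row 3: denom=10−2·5/19=180/19; d'=(-5−2·-197/38)/(180/19)=17/30
back: M3=17/30
back: M2=-197/38−5/19·17/30=-16/3
back: M1=47/10−1/5·-16/3=173/30
M: M0=0, M1=173/30, M2=-16/3, M3=17/30, M4=0
seg 0: a=5, c=M0/2=0, d=(M1−M0)/(6·3)=173/540, b=Δ0−h0·(2M0+M1)/6=-373/60
seg 1: a=-5, c=M1/2=173/60, d=(M2−M1)/(6·2)=-37/40, b=Δ1−h1·(2M1+M2)/6=73/30
seg 2: a=4, c=M2/2=-8/3, d=(M3−M2)/(6·2)=59/120, b=Δ2−h2·(2M2+M3)/6=43/15
seg 3: a=3, c=M3/2=17/60, d=(M4−M3)/(6·3)=-17/540, b=Δ3−h3·(2M3+M4)/6=-19/10
t_q=6 → seg 2, τ=1; S=4+43/15·τ+-8/3·τ²+59/120·τ³=563/120

  seg 0: a=5 b=-373/60 c=0 d=173/540
  seg 1: a=-5 b=73/30 c=173/60 d=-37/40
  seg 2: a=4 b=43/15 c=-8/3 d=59/120
  seg 3: a=3 b=-19/10 c=17/60 d=-17/540
S(6) = 563/120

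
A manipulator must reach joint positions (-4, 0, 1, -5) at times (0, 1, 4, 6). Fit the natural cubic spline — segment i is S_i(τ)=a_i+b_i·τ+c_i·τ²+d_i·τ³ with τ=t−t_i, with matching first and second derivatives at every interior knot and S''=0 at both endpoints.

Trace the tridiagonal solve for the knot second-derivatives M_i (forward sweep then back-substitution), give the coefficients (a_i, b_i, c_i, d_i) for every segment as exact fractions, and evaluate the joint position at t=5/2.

  seg 0: a=-4 b=932/213 c=0 d=-80/213
  seg 1: a=0 b=692/213 c=-80/71 d=11/213
  seg 2: a=1 b=-451/213 c=-47/71 d=47/426
S(5/2) = 1427/568

Δ: Δ0=4, Δ1=1/3, Δ2=-3
row 1: diag=8, rhs=-22; c'=3/8, d'=-11/4
row 2: denom=10−3·3/8=71/8; d'=(-20−3·-11/4)/(71/8)=-94/71
back: M2=-94/71
back: M1=-11/4−3/8·-94/71=-160/71
M: M0=0, M1=-160/71, M2=-94/71, M3=0
seg 0: a=-4, c=M0/2=0, d=(M1−M0)/(6·1)=-80/213, b=Δ0−h0·(2M0+M1)/6=932/213
seg 1: a=0, c=M1/2=-80/71, d=(M2−M1)/(6·3)=11/213, b=Δ1−h1·(2M1+M2)/6=692/213
seg 2: a=1, c=M2/2=-47/71, d=(M3−M2)/(6·2)=47/426, b=Δ2−h2·(2M2+M3)/6=-451/213
t_q=5/2 → seg 1, τ=3/2; S=0+692/213·τ+-80/71·τ²+11/213·τ³=1427/568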